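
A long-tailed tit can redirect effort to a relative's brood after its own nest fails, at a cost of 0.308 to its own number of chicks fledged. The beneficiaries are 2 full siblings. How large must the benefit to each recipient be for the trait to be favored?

r to a full sibling = 0.5 (full sibs share both parents — two paths of length 2: r = 2·(1/2)^2 = 1/2).
Hamilton's rule with n recipients of equal r: n·r·B > C, so B > C/(n·r) = 0.308/(2·0.5) = 0.308.

0.308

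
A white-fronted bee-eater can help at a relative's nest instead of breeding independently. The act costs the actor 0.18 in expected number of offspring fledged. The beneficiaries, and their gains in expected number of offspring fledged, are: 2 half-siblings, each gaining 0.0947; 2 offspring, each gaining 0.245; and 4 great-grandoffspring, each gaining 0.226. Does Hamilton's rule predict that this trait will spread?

Hamilton's rule: the trait is favored when the sum of r·B over every recipient exceeds the actor's cost C.
r to a half-sibling = 1/4 (half-sibs share one parent — one path of length 2: r = (1/2)^2 = 1/4).
r to an offspring = 1/2 (one parent–offspring link: r = (1/2)^1 = 1/2).
r to a great-grandoffspring = 0.125 (three parent–offspring links: r = (1/2)^3 = 1/8).
Summing one r·B term per recipient: 2·0.25·0.0947 + 2·0.5·0.245 + 4·0.125·0.226 = 0.40535.
0.40535 > 0.18: the indirect benefit exceeds the cost.

Yes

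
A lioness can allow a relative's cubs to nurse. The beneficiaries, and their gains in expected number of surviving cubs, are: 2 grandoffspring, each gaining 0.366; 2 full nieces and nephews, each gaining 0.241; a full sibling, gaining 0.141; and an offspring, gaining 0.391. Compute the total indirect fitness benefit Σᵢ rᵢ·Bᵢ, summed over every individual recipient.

r to a grandoffspring = 1/4 (two parent–offspring links: r = (1/2)^2 = 1/4).
r to a full niece or nephew = 0.25 (full aunt/uncle↔niece/nephew: two paths of length 3 through the shared grandparent pair: r = 2·(1/2)^3 = 1/4).
r to a full sibling = 0.5 (full sibs share both parents — two paths of length 2: r = 2·(1/2)^2 = 1/2).
r to an offspring = 0.5 (one parent–offspring link: r = (1/2)^1 = 1/2).
Summing one r·B term per recipient: 2·0.25·0.366 + 2·0.25·0.241 + 1·0.5·0.141 + 1·0.5·0.391 = 0.5695.

0.5695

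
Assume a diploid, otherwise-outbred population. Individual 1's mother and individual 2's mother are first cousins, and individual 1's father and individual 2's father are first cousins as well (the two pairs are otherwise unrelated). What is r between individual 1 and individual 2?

Wright's path rule: contributions from independent ancestry routes add.
Individual 1 and individual 2 are related in two ways: second cousins through their mothers (r = 1/32) and second cousins through their fathers (r = 1/32).
r = 1/32 + 1/32 = 0.0625.

0.0625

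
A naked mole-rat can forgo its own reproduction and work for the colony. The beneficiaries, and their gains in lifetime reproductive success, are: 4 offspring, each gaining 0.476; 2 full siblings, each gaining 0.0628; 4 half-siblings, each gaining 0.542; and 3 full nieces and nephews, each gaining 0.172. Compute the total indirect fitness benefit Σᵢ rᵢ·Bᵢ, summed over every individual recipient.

r to an offspring = 1/2 (one parent–offspring link: r = (1/2)^1 = 1/2).
r to a full sibling = 1/2 (full sibs share both parents — two paths of length 2: r = 2·(1/2)^2 = 1/2).
r to a half-sibling = 0.25 (half-sibs share one parent — one path of length 2: r = (1/2)^2 = 1/4).
r to a full niece or nephew = 1/4 (full aunt/uncle↔niece/nephew: two paths of length 3 through the shared grandparent pair: r = 2·(1/2)^3 = 1/4).
Summing one r·B term per recipient: 4·0.5·0.476 + 2·0.5·0.0628 + 4·0.25·0.542 + 3·0.25·0.172 = 1.6858.

1.6858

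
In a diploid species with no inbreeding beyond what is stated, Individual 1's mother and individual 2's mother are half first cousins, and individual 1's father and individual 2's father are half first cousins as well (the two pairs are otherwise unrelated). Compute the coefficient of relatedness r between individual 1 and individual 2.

Independent pedigree routes through distinct common ancestors add.
Individual 1 and individual 2 are related in two ways: half second cousins through their mothers (r = 1/64) and half second cousins through their fathers (r = 1/64).
r = 1/64 + 1/64 = 1/32 = 0.03125.

0.03125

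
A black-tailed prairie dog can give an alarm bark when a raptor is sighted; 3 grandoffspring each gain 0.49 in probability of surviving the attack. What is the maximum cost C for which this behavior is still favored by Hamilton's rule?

0.3675

r to a grandoffspring = 1/4 (two parent–offspring links: r = (1/2)^2 = 1/4).
Hamilton's rule: n·r·B > C, so the trait is favored while C < n·r·B = 3·0.25·0.49 = 0.3675.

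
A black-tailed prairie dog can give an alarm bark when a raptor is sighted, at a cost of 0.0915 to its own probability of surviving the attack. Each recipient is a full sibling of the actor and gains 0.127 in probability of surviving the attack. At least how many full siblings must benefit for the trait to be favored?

r to a full sibling = 0.5 (full sibs share both parents — two paths of length 2: r = 2·(1/2)^2 = 1/2).
Hamilton's rule: n·r·B > C  ⇒  n > C/(r·B) = 0.0915/(0.5·0.127) = 1.441.
The smallest integer exceeding 1.441 is 2.

2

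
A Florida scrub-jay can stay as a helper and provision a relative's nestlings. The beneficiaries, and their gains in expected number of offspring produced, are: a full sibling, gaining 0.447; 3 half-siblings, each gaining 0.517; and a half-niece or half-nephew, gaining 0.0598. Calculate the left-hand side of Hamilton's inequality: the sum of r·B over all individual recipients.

r to a full sibling = 1/2 (full sibs share both parents — two paths of length 2: r = 2·(1/2)^2 = 1/2).
r to a half-sibling = 1/4 (half-sibs share one parent — one path of length 2: r = (1/2)^2 = 1/4).
r to a half-niece or half-nephew = 1/8 (half-aunt/uncle↔niece/nephew: one path of length 3: r = (1/2)^3 = 1/8).
Summing one r·B term per recipient: 1·0.5·0.447 + 3·0.25·0.517 + 1·0.125·0.0598 = 0.618725.

0.618725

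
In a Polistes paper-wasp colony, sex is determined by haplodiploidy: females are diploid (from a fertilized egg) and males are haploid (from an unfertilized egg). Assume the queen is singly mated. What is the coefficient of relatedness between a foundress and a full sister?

Haplodiploid full sisters inherit their father's entire haploid genome identically (contributing 1/2) and on average half of their mother's contribution (1/2 · 1/2 = 1/4); r = 1/2 + 1/4 = 3/4.

0.75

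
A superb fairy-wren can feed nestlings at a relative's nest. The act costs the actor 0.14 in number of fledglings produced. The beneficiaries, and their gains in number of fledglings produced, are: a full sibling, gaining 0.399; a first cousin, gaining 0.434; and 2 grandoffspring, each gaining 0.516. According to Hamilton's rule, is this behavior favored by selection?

Yes

Hamilton's rule: the trait is favored when the sum of r·B over every recipient exceeds the actor's cost C.
r to a full sibling = 1/2 (full sibs share both parents — two paths of length 2: r = 2·(1/2)^2 = 1/2).
r to a first cousin = 0.125 (first cousins share one grandparent pair — two paths of length 4: r = 2·(1/2)^4 = 1/8).
r to a grandoffspring = 1/4 (two parent–offspring links: r = (1/2)^2 = 1/4).
Summing one r·B term per recipient: 1·0.5·0.399 + 1·0.125·0.434 + 2·0.25·0.516 = 0.51175.
0.51175 > 0.14: the indirect benefit exceeds the cost.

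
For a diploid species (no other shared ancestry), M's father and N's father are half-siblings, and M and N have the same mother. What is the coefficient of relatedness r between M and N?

With two independent routes of shared ancestry, r is the sum of the two contributions.
M and N are related in two ways: half first cousins through their fathers (r = 1/16) and half-sibs through their shared mother (r = 1/4).
r = 1/16 + 1/4 = 5/16 = 0.3125.

0.3125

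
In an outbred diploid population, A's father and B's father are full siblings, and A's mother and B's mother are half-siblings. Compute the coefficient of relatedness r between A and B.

0.1875

Independent pedigree routes through distinct common ancestors add.
A and B are related in two ways: first cousins through their fathers (r = 1/8) and half first cousins through their mothers (r = 1/16).
r = 1/8 + 1/16 = 3/16 = 0.1875.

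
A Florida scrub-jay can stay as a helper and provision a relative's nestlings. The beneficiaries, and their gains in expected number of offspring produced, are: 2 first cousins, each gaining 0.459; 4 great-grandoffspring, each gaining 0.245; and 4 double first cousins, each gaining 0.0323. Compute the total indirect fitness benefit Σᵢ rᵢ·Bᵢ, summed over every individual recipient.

r to a first cousin = 1/8 (first cousins share one grandparent pair — two paths of length 4: r = 2·(1/2)^4 = 1/8).
r to a great-grandoffspring = 0.125 (three parent–offspring links: r = (1/2)^3 = 1/8).
r to a double first cousin = 1/4 (double first cousins share both grandparent pairs — four paths of length 4: r = 4·(1/2)^4 = 1/4).
Summing one r·B term per recipient: 2·0.125·0.459 + 4·0.125·0.245 + 4·0.25·0.0323 = 0.26955.

0.26955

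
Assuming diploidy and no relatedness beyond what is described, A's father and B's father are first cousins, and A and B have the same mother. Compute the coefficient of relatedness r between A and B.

With two independent routes of shared ancestry, r is the sum of the two contributions.
A and B are related in two ways: second cousins through their fathers (r = 1/32) and half-sibs through their shared mother (r = 1/4).
r = 1/32 + 1/4 = 0.28125.

0.28125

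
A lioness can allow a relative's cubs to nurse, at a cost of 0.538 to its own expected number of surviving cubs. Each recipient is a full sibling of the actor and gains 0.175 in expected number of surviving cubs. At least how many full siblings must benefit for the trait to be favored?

r to a full sibling = 1/2 (full sibs share both parents — two paths of length 2: r = 2·(1/2)^2 = 1/2).
Hamilton's rule: n·r·B > C  ⇒  n > C/(r·B) = 0.538/(0.5·0.175) = 6.149.
The smallest integer exceeding 6.149 is 7.

7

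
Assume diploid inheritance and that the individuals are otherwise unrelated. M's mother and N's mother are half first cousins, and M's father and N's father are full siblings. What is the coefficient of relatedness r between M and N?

0.140625

Independent pedigree routes through distinct common ancestors add.
M and N are related in two ways: half second cousins through their mothers (r = 1/64) and first cousins through their fathers (r = 1/8).
r = 1/64 + 1/8 = 9/64 = 0.140625.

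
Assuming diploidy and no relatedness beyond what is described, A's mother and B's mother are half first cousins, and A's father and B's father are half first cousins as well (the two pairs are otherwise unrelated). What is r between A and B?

0.03125

Wright's path rule: contributions from independent ancestry routes add.
A and B are related in two ways: half second cousins through their mothers (r = 1/64) and half second cousins through their fathers (r = 1/64).
r = 1/64 + 1/64 = 1/32 = 0.03125.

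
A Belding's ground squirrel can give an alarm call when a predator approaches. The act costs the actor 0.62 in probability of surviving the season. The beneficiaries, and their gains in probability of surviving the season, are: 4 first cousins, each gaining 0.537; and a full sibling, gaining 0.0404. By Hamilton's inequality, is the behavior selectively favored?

No

Hamilton's rule: the trait is favored when the sum of r·B over every recipient exceeds the actor's cost C.
r to a first cousin = 0.125 (first cousins share one grandparent pair — two paths of length 4: r = 2·(1/2)^4 = 1/8).
r to a full sibling = 0.5 (full sibs share both parents — two paths of length 2: r = 2·(1/2)^2 = 1/2).
Summing one r·B term per recipient: 4·0.125·0.537 + 1·0.5·0.0404 = 0.2887.
0.2887 < 0.62: the indirect benefit is less than the cost.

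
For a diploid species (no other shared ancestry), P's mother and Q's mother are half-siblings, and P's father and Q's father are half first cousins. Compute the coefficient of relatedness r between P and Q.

Wright's path rule: contributions from independent ancestry routes add.
P and Q are related in two ways: half first cousins through their mothers (r = 1/16) and half second cousins through their fathers (r = 1/64).
r = 1/16 + 1/64 = 5/64 = 0.078125.

0.078125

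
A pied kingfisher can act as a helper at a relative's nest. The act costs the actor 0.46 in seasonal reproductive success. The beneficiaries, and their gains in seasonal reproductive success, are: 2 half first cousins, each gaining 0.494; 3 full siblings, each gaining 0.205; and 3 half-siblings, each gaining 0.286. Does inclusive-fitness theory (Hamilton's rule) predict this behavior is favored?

Yes

Hamilton's rule: the trait is favored when the sum of r·B over every recipient exceeds the actor's cost C.
r to a half first cousin = 0.0625 (half first cousins share one grandparent — one path of length 4: r = (1/2)^4 = 1/16).
r to a full sibling = 1/2 (full sibs share both parents — two paths of length 2: r = 2·(1/2)^2 = 1/2).
r to a half-sibling = 0.25 (half-sibs share one parent — one path of length 2: r = (1/2)^2 = 1/4).
Summing one r·B term per recipient: 2·0.0625·0.494 + 3·0.5·0.205 + 3·0.25·0.286 = 0.58375.
0.58375 > 0.46: the indirect benefit exceeds the cost.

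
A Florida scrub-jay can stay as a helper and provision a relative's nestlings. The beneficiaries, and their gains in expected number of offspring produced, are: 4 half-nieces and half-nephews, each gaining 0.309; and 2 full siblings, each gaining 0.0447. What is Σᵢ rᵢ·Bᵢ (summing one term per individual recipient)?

r to a half-niece or half-nephew = 1/8 (half-aunt/uncle↔niece/nephew: one path of length 3: r = (1/2)^3 = 1/8).
r to a full sibling = 1/2 (full sibs share both parents — two paths of length 2: r = 2·(1/2)^2 = 1/2).
Summing one r·B term per recipient: 4·0.125·0.309 + 2·0.5·0.0447 = 0.1992.

0.1992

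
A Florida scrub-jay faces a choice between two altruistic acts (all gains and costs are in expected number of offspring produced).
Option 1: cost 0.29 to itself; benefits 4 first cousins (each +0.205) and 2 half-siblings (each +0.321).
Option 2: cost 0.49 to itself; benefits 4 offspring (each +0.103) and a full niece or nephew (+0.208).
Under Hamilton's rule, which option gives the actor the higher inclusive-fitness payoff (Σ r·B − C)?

Option 1: r to a first cousin = 0.125.
Option 1: r to a half-sibling = 0.25.
Option 1: Σ r·B − C = (4·0.125·0.205 + 2·0.25·0.321) − 0.29 = -0.027.
Option 2: r to an offspring = 0.5.
Option 2: r to a full niece or nephew = 0.25.
Option 2: Σ r·B − C = (4·0.5·0.103 + 1·0.25·0.208) − 0.49 = -0.232.
Option 1 has the higher net inclusive-fitness payoff.

Option 1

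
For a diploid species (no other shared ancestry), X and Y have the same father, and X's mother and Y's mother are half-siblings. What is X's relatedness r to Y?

Independent pedigree routes through distinct common ancestors add.
X and Y are related in two ways: half-sibs through their shared father (r = 1/4) and half first cousins through their mothers (r = 1/16).
r = 1/4 + 1/16 = 0.3125.

0.3125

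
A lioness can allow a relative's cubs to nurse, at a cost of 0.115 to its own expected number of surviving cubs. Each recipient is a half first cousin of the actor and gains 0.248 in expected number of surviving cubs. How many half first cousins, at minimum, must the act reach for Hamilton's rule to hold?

8

r to a half first cousin = 1/16 (half first cousins share one grandparent — one path of length 4: r = (1/2)^4 = 1/16).
Hamilton's rule: n·r·B > C  ⇒  n > C/(r·B) = 0.115/(0.0625·0.248) = 7.419.
The smallest integer exceeding 7.419 is 8.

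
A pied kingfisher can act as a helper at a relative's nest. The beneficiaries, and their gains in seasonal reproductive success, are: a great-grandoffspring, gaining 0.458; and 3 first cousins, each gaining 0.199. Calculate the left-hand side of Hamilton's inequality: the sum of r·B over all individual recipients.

r to a great-grandoffspring = 0.125 (three parent–offspring links: r = (1/2)^3 = 1/8).
r to a first cousin = 1/8 (first cousins share one grandparent pair — two paths of length 4: r = 2·(1/2)^4 = 1/8).
Summing one r·B term per recipient: 1·0.125·0.458 + 3·0.125·0.199 = 0.131875.

0.131875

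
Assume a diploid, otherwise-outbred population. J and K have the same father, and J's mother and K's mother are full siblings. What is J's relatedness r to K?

Relatedness sums over independent paths through distinct common ancestors.
J and K are related in two ways: half-sibs through their shared father (r = 1/4) and first cousins through their mothers (r = 1/8).
r = 1/4 + 1/8 = 3/8 = 0.375.

0.375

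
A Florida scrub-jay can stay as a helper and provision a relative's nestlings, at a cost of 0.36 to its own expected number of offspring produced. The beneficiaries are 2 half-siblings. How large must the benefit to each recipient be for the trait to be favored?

0.72

r to a half-sibling = 1/4 (half-sibs share one parent — one path of length 2: r = (1/2)^2 = 1/4).
Hamilton's rule with n recipients of equal r: n·r·B > C, so B > C/(n·r) = 0.36/(2·0.25) = 0.72.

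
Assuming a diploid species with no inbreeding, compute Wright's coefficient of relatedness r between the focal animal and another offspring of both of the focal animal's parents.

0.5

Each parent–offspring link contributes a factor of 1/2, and independent paths through distinct common ancestors add.
Full sibs share both parents — two paths of length 2: r = 2·(1/2)^2 = 1/2.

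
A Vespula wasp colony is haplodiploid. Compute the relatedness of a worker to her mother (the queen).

One meiotic link between diploid queen and diploid daughter: r = 1/2.

0.5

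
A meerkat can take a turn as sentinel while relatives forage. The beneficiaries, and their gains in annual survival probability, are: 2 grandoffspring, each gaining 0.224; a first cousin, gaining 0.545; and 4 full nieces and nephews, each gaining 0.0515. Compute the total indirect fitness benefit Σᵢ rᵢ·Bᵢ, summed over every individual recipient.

r to a grandoffspring = 1/4 (two parent–offspring links: r = (1/2)^2 = 1/4).
r to a first cousin = 1/8 (first cousins share one grandparent pair — two paths of length 4: r = 2·(1/2)^4 = 1/8).
r to a full niece or nephew = 0.25 (full aunt/uncle↔niece/nephew: two paths of length 3 through the shared grandparent pair: r = 2·(1/2)^3 = 1/4).
Summing one r·B term per recipient: 2·0.25·0.224 + 1·0.125·0.545 + 4·0.25·0.0515 = 0.231625.

0.231625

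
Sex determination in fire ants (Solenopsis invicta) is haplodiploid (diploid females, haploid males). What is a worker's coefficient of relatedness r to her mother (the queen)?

One meiotic link between diploid queen and diploid daughter: r = 1/2.

0.5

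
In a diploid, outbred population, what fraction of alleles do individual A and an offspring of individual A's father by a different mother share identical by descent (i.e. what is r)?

Each parent–offspring link contributes a factor of 1/2, and independent paths through distinct common ancestors add.
Half-sibs share one parent — one path of length 2: r = (1/2)^2 = 1/4.

0.25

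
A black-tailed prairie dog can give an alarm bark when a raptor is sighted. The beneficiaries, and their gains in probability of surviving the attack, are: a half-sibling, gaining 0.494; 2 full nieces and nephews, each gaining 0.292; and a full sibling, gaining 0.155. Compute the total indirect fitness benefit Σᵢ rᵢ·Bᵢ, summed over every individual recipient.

r to a half-sibling = 0.25 (half-sibs share one parent — one path of length 2: r = (1/2)^2 = 1/4).
r to a full niece or nephew = 1/4 (full aunt/uncle↔niece/nephew: two paths of length 3 through the shared grandparent pair: r = 2·(1/2)^3 = 1/4).
r to a full sibling = 0.5 (full sibs share both parents — two paths of length 2: r = 2·(1/2)^2 = 1/2).
Summing one r·B term per recipient: 1·0.25·0.494 + 2·0.25·0.292 + 1·0.5·0.155 = 0.347.

0.347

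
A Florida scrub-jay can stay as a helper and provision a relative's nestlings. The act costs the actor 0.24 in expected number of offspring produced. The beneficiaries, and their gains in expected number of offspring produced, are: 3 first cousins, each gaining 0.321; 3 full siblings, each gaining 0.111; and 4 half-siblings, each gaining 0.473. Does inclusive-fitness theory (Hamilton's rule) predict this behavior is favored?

Yes

Hamilton's rule: the trait is favored when the sum of r·B over every recipient exceeds the actor's cost C.
r to a first cousin = 0.125 (first cousins share one grandparent pair — two paths of length 4: r = 2·(1/2)^4 = 1/8).
r to a full sibling = 1/2 (full sibs share both parents — two paths of length 2: r = 2·(1/2)^2 = 1/2).
r to a half-sibling = 0.25 (half-sibs share one parent — one path of length 2: r = (1/2)^2 = 1/4).
Summing one r·B term per recipient: 3·0.125·0.321 + 3·0.5·0.111 + 4·0.25·0.473 = 0.759875.
0.759875 > 0.24: the indirect benefit exceeds the cost.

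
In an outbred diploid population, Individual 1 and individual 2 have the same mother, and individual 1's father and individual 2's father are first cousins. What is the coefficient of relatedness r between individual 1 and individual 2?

0.28125

Independent pedigree routes through distinct common ancestors add.
Individual 1 and individual 2 are related in two ways: half-sibs through their shared mother (r = 1/4) and second cousins through their fathers (r = 1/32).
r = 1/4 + 1/32 = 9/32 = 0.28125.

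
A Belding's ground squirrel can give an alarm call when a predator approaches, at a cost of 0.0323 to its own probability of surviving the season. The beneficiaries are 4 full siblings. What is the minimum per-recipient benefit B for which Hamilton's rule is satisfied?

0.0162

r to a full sibling = 1/2 (full sibs share both parents — two paths of length 2: r = 2·(1/2)^2 = 1/2).
Hamilton's rule with n recipients of equal r: n·r·B > C, so B > C/(n·r) = 0.0323/(4·0.5) = 0.0162.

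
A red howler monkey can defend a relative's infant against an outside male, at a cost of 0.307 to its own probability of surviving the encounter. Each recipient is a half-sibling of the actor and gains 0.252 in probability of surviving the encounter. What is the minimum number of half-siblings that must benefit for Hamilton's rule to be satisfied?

r to a half-sibling = 0.25 (half-sibs share one parent — one path of length 2: r = (1/2)^2 = 1/4).
Hamilton's rule: n·r·B > C  ⇒  n > C/(r·B) = 0.307/(0.25·0.252) = 4.873.
The smallest integer exceeding 4.873 is 5.

5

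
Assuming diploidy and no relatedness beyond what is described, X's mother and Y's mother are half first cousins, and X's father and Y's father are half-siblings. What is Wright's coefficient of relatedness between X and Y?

Independent pedigree routes through distinct common ancestors add.
X and Y are related in two ways: half second cousins through their mothers (r = 1/64) and half first cousins through their fathers (r = 1/16).
r = 1/64 + 1/16 = 5/64 = 0.078125.

0.078125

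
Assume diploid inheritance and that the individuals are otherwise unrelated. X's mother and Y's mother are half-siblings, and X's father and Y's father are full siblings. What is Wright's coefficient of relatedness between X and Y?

0.1875

Wright's path rule: contributions from independent ancestry routes add.
X and Y are related in two ways: half first cousins through their mothers (r = 1/16) and first cousins through their fathers (r = 1/8).
r = 1/16 + 1/8 = 3/16 = 0.1875.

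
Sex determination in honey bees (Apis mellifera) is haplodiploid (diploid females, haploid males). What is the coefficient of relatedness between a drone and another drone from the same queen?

0.5

Haploid brothers each carry a random half of the queen's diploid genome, so on average they share half: r = 1/2.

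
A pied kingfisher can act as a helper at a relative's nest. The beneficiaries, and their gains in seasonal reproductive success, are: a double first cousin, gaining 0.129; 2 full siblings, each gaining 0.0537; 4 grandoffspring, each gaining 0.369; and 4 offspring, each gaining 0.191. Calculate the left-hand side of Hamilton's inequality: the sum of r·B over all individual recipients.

r to a double first cousin = 0.25 (double first cousins share both grandparent pairs — four paths of length 4: r = 4·(1/2)^4 = 1/4).
r to a full sibling = 1/2 (full sibs share both parents — two paths of length 2: r = 2·(1/2)^2 = 1/2).
r to a grandoffspring = 0.25 (two parent–offspring links: r = (1/2)^2 = 1/4).
r to an offspring = 0.5 (one parent–offspring link: r = (1/2)^1 = 1/2).
Summing one r·B term per recipient: 1·0.25·0.129 + 2·0.5·0.0537 + 4·0.25·0.369 + 4·0.5·0.191 = 0.83695.

0.83695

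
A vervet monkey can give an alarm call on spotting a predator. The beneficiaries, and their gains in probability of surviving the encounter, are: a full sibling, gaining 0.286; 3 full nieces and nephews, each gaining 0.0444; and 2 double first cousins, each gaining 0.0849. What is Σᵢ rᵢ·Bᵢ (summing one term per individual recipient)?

r to a full sibling = 0.5 (full sibs share both parents — two paths of length 2: r = 2·(1/2)^2 = 1/2).
r to a full niece or nephew = 0.25 (full aunt/uncle↔niece/nephew: two paths of length 3 through the shared grandparent pair: r = 2·(1/2)^3 = 1/4).
r to a double first cousin = 0.25 (double first cousins share both grandparent pairs — four paths of length 4: r = 4·(1/2)^4 = 1/4).
Summing one r·B term per recipient: 1·0.5·0.286 + 3·0.25·0.0444 + 2·0.25·0.0849 = 0.21875.

0.21875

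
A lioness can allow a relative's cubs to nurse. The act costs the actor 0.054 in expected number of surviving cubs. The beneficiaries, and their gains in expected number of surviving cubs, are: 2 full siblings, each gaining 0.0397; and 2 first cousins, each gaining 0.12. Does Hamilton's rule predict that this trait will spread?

Yes

Hamilton's rule: the trait is favored when the sum of r·B over every recipient exceeds the actor's cost C.
r to a full sibling = 1/2 (full sibs share both parents — two paths of length 2: r = 2·(1/2)^2 = 1/2).
r to a first cousin = 1/8 (first cousins share one grandparent pair — two paths of length 4: r = 2·(1/2)^4 = 1/8).
Summing one r·B term per recipient: 2·0.5·0.0397 + 2·0.125·0.12 = 0.0697.
0.0697 > 0.054: the indirect benefit exceeds the cost.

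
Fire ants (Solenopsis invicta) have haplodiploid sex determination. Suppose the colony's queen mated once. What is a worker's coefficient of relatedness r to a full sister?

0.75

Haplodiploid full sisters inherit their father's entire haploid genome identically (contributing 1/2) and on average half of their mother's contribution (1/2 · 1/2 = 1/4); r = 1/2 + 1/4 = 3/4.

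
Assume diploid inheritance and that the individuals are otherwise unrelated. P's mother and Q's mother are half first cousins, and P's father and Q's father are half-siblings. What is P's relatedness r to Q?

Relatedness sums over independent paths through distinct common ancestors.
P and Q are related in two ways: half second cousins through their mothers (r = 1/64) and half first cousins through their fathers (r = 1/16).
r = 1/64 + 1/16 = 0.078125.

0.078125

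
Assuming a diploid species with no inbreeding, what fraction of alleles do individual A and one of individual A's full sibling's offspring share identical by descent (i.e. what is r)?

Each parent–offspring link contributes a factor of 1/2, and independent paths through distinct common ancestors add.
Full aunt/uncle↔niece/nephew: two paths of length 3 through the shared grandparent pair: r = 2·(1/2)^3 = 1/4.

0.25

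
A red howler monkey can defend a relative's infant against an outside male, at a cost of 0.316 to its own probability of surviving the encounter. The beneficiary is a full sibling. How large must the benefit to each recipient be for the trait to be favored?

r to a full sibling = 0.5 (full sibs share both parents — two paths of length 2: r = 2·(1/2)^2 = 1/2).
Hamilton's rule with n recipients of equal r: n·r·B > C, so B > C/(n·r) = 0.316/(1·0.5) = 0.632.

0.632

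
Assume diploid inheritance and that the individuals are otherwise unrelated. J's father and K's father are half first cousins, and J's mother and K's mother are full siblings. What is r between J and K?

0.140625

With two independent routes of shared ancestry, r is the sum of the two contributions.
J and K are related in two ways: half second cousins through their fathers (r = 1/64) and first cousins through their mothers (r = 1/8).
r = 1/64 + 1/8 = 0.140625.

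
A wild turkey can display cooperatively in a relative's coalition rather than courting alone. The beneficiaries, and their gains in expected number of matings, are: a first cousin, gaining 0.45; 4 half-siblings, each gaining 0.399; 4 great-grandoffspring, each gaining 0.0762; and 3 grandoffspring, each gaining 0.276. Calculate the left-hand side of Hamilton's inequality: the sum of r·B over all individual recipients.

0.70035

r to a first cousin = 0.125 (first cousins share one grandparent pair — two paths of length 4: r = 2·(1/2)^4 = 1/8).
r to a half-sibling = 1/4 (half-sibs share one parent — one path of length 2: r = (1/2)^2 = 1/4).
r to a great-grandoffspring = 1/8 (three parent–offspring links: r = (1/2)^3 = 1/8).
r to a grandoffspring = 0.25 (two parent–offspring links: r = (1/2)^2 = 1/4).
Summing one r·B term per recipient: 1·0.125·0.45 + 4·0.25·0.399 + 4·0.125·0.0762 + 3·0.25·0.276 = 0.70035.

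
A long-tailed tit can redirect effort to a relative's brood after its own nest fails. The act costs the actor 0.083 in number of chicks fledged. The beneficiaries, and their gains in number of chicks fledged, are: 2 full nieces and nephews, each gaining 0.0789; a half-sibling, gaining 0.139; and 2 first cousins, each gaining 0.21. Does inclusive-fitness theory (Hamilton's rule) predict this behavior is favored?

Yes

Hamilton's rule: the trait is favored when the sum of r·B over every recipient exceeds the actor's cost C.
r to a full niece or nephew = 1/4 (full aunt/uncle↔niece/nephew: two paths of length 3 through the shared grandparent pair: r = 2·(1/2)^3 = 1/4).
r to a half-sibling = 0.25 (half-sibs share one parent — one path of length 2: r = (1/2)^2 = 1/4).
r to a first cousin = 0.125 (first cousins share one grandparent pair — two paths of length 4: r = 2·(1/2)^4 = 1/8).
Summing one r·B term per recipient: 2·0.25·0.0789 + 1·0.25·0.139 + 2·0.125·0.21 = 0.1267.
0.1267 > 0.083: the indirect benefit exceeds the cost.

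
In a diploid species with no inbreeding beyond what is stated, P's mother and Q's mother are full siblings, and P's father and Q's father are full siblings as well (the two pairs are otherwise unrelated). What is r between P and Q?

0.25

With two independent routes of shared ancestry, r is the sum of the two contributions.
P and Q are related in two ways: first cousins through their mothers (r = 1/8) and first cousins through their fathers (r = 1/8) — i.e. double first cousins.
r = 1/8 + 1/8 = 1/4 = 0.25.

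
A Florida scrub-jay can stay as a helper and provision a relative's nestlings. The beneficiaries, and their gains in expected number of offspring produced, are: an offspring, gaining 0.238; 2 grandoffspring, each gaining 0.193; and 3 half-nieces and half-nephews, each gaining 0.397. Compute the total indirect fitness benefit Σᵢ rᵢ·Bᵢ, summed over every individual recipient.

r to an offspring = 0.5 (one parent–offspring link: r = (1/2)^1 = 1/2).
r to a grandoffspring = 0.25 (two parent–offspring links: r = (1/2)^2 = 1/4).
r to a half-niece or half-nephew = 1/8 (half-aunt/uncle↔niece/nephew: one path of length 3: r = (1/2)^3 = 1/8).
Summing one r·B term per recipient: 1·0.5·0.238 + 2·0.25·0.193 + 3·0.125·0.397 = 0.364375.

0.364375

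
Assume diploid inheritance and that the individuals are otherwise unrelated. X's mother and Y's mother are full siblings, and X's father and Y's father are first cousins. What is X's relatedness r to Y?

With two independent routes of shared ancestry, r is the sum of the two contributions.
X and Y are related in two ways: first cousins through their mothers (r = 1/8) and second cousins through their fathers (r = 1/32).
r = 1/8 + 1/32 = 0.15625.

0.15625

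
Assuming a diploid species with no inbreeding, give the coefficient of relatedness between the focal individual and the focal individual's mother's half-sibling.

Each parent–offspring link contributes a factor of 1/2, and independent paths through distinct common ancestors add.
Half-aunt/uncle↔niece/nephew: one path of length 3: r = (1/2)^3 = 1/8.

0.125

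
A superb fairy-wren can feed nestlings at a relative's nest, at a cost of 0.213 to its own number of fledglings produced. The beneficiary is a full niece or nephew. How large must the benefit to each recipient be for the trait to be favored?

r to a full niece or nephew = 0.25 (full aunt/uncle↔niece/nephew: two paths of length 3 through the shared grandparent pair: r = 2·(1/2)^3 = 1/4).
Hamilton's rule with n recipients of equal r: n·r·B > C, so B > C/(n·r) = 0.213/(1·0.25) = 0.852.

0.852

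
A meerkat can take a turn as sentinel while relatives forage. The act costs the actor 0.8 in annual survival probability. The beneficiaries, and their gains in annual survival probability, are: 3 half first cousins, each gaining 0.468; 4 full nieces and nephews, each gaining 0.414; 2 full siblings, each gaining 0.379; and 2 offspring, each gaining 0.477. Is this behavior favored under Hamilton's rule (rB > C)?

Hamilton's rule: the trait is favored when the sum of r·B over every recipient exceeds the actor's cost C.
r to a half first cousin = 1/16 (half first cousins share one grandparent — one path of length 4: r = (1/2)^4 = 1/16).
r to a full niece or nephew = 1/4 (full aunt/uncle↔niece/nephew: two paths of length 3 through the shared grandparent pair: r = 2·(1/2)^3 = 1/4).
r to a full sibling = 0.5 (full sibs share both parents — two paths of length 2: r = 2·(1/2)^2 = 1/2).
r to an offspring = 1/2 (one parent–offspring link: r = (1/2)^1 = 1/2).
Summing one r·B term per recipient: 3·0.0625·0.468 + 4·0.25·0.414 + 2·0.5·0.379 + 2·0.5·0.477 = 1.35775.
1.35775 > 0.8: the indirect benefit exceeds the cost.

Yes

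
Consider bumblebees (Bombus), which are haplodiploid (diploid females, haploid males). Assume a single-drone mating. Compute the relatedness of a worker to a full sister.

Haplodiploid full sisters inherit their father's entire haploid genome identically (contributing 1/2) and on average half of their mother's contribution (1/2 · 1/2 = 1/4); r = 1/2 + 1/4 = 3/4.

0.75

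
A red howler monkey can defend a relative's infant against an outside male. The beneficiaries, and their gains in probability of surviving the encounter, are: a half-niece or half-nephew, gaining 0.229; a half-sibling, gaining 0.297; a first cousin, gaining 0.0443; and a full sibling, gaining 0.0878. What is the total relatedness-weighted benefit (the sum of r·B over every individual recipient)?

0.1523125

r to a half-niece or half-nephew = 1/8 (half-aunt/uncle↔niece/nephew: one path of length 3: r = (1/2)^3 = 1/8).
r to a half-sibling = 0.25 (half-sibs share one parent — one path of length 2: r = (1/2)^2 = 1/4).
r to a first cousin = 1/8 (first cousins share one grandparent pair — two paths of length 4: r = 2·(1/2)^4 = 1/8).
r to a full sibling = 0.5 (full sibs share both parents — two paths of length 2: r = 2·(1/2)^2 = 1/2).
Summing one r·B term per recipient: 1·0.125·0.229 + 1·0.25·0.297 + 1·0.125·0.0443 + 1·0.5·0.0878 = 0.1523125.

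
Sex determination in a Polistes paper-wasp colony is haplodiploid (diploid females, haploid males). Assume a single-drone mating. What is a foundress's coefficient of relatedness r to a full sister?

0.75

Haplodiploid full sisters inherit their father's entire haploid genome identically (contributing 1/2) and on average half of their mother's contribution (1/2 · 1/2 = 1/4); r = 1/2 + 1/4 = 3/4.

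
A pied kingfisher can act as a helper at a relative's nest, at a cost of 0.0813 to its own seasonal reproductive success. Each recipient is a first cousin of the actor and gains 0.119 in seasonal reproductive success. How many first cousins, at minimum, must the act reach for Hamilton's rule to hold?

r to a first cousin = 1/8 (first cousins share one grandparent pair — two paths of length 4: r = 2·(1/2)^4 = 1/8).
Hamilton's rule: n·r·B > C  ⇒  n > C/(r·B) = 0.0813/(0.125·0.119) = 5.466.
The smallest integer exceeding 5.466 is 6.

6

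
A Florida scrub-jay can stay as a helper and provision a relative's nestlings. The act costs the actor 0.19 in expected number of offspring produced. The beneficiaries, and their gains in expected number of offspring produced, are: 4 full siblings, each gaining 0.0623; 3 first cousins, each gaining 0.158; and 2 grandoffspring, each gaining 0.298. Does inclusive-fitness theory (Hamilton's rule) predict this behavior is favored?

Yes

Hamilton's rule: the trait is favored when the sum of r·B over every recipient exceeds the actor's cost C.
r to a full sibling = 0.5 (full sibs share both parents — two paths of length 2: r = 2·(1/2)^2 = 1/2).
r to a first cousin = 0.125 (first cousins share one grandparent pair — two paths of length 4: r = 2·(1/2)^4 = 1/8).
r to a grandoffspring = 0.25 (two parent–offspring links: r = (1/2)^2 = 1/4).
Summing one r·B term per recipient: 4·0.5·0.0623 + 3·0.125·0.158 + 2·0.25·0.298 = 0.33285.
0.33285 > 0.19: the indirect benefit exceeds the cost.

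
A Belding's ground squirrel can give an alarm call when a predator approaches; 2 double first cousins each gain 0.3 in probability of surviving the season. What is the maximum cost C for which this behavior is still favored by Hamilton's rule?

r to a double first cousin = 1/4 (double first cousins share both grandparent pairs — four paths of length 4: r = 4·(1/2)^4 = 1/4).
Hamilton's rule: n·r·B > C, so the trait is favored while C < n·r·B = 2·0.25·0.3 = 0.15.

0.15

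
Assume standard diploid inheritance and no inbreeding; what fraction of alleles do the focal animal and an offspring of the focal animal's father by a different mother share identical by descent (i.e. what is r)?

0.25

Each parent–offspring link contributes a factor of 1/2, and independent paths through distinct common ancestors add.
Half-sibs share one parent — one path of length 2: r = (1/2)^2 = 1/4.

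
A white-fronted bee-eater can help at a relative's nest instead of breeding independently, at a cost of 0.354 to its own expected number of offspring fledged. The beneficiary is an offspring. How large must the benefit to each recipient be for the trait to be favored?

r to an offspring = 0.5 (one parent–offspring link: r = (1/2)^1 = 1/2).
Hamilton's rule with n recipients of equal r: n·r·B > C, so B > C/(n·r) = 0.354/(1·0.5) = 0.708.

0.708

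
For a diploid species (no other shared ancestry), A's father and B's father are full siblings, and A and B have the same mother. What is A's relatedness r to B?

0.375

Relatedness sums over independent paths through distinct common ancestors.
A and B are related in two ways: first cousins through their fathers (r = 1/8) and half-sibs through their shared mother (r = 1/4).
r = 1/8 + 1/4 = 0.375.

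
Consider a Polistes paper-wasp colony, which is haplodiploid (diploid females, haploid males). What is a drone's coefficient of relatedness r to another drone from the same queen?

Haploid brothers each carry a random half of the queen's diploid genome, so on average they share half: r = 1/2.

0.5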